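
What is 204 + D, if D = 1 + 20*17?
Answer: 545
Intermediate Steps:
D = 341 (D = 1 + 340 = 341)
204 + D = 204 + 341 = 545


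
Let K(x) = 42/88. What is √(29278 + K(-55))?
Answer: √14170783/22 ≈ 171.11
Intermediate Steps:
K(x) = 21/44 (K(x) = 42*(1/88) = 21/44)
√(29278 + K(-55)) = √(29278 + 21/44) = √(1288253/44) = √14170783/22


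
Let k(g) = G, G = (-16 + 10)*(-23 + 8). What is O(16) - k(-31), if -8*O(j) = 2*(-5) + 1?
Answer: -711/8 ≈ -88.875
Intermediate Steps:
O(j) = 9/8 (O(j) = -(2*(-5) + 1)/8 = -(-10 + 1)/8 = -⅛*(-9) = 9/8)
G = 90 (G = -6*(-15) = 90)
k(g) = 90
O(16) - k(-31) = 9/8 - 1*90 = 9/8 - 90 = -711/8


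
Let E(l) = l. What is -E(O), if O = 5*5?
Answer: -25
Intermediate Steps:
O = 25
-E(O) = -1*25 = -25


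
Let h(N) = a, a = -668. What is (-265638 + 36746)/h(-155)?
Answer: 57223/167 ≈ 342.65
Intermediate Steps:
h(N) = -668
(-265638 + 36746)/h(-155) = (-265638 + 36746)/(-668) = -228892*(-1/668) = 57223/167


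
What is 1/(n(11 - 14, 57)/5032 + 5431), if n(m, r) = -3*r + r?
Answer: 2516/13664339 ≈ 0.00018413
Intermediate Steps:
n(m, r) = -2*r
1/(n(11 - 14, 57)/5032 + 5431) = 1/(-2*57/5032 + 5431) = 1/(-114*1/5032 + 5431) = 1/(-57/2516 + 5431) = 1/(13664339/2516) = 2516/13664339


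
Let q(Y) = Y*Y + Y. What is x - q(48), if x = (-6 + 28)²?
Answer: -1868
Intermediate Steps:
q(Y) = Y + Y² (q(Y) = Y² + Y = Y + Y²)
x = 484 (x = 22² = 484)
x - q(48) = 484 - 48*(1 + 48) = 484 - 48*49 = 484 - 1*2352 = 484 - 2352 = -1868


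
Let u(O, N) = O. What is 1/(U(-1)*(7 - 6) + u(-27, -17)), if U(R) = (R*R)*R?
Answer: -1/28 ≈ -0.035714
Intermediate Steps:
U(R) = R³ (U(R) = R²*R = R³)
1/(U(-1)*(7 - 6) + u(-27, -17)) = 1/((-1)³*(7 - 6) - 27) = 1/(-1*1 - 27) = 1/(-1 - 27) = 1/(-28) = -1/28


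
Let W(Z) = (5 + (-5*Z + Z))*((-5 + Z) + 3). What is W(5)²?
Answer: 2025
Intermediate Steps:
W(Z) = (-2 + Z)*(5 - 4*Z) (W(Z) = (5 - 4*Z)*(-2 + Z) = (-2 + Z)*(5 - 4*Z))
W(5)² = (-10 - 4*5² + 13*5)² = (-10 - 4*25 + 65)² = (-10 - 100 + 65)² = (-45)² = 2025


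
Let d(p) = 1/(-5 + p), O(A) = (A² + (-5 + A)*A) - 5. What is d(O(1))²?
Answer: 1/169 ≈ 0.0059172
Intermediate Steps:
O(A) = -5 + A² + A*(-5 + A) (O(A) = (A² + A*(-5 + A)) - 5 = -5 + A² + A*(-5 + A))
d(O(1))² = (1/(-5 + (-5 - 5*1 + 2*1²)))² = (1/(-5 + (-5 - 5 + 2*1)))² = (1/(-5 + (-5 - 5 + 2)))² = (1/(-5 - 8))² = (1/(-13))² = (-1/13)² = 1/169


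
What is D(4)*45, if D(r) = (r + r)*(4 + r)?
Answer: 2880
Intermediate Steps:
D(r) = 2*r*(4 + r) (D(r) = (2*r)*(4 + r) = 2*r*(4 + r))
D(4)*45 = (2*4*(4 + 4))*45 = (2*4*8)*45 = 64*45 = 2880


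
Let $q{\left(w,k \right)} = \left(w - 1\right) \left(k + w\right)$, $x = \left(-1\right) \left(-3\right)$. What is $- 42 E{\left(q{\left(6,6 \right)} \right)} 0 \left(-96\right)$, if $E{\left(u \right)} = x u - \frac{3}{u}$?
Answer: $0$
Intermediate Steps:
$x = 3$
$q{\left(w,k \right)} = \left(-1 + w\right) \left(k + w\right)$
$E{\left(u \right)} = - \frac{3}{u} + 3 u$ ($E{\left(u \right)} = 3 u - \frac{3}{u} = - \frac{3}{u} + 3 u$)
$- 42 E{\left(q{\left(6,6 \right)} \right)} 0 \left(-96\right) = - 42 \left(- \frac{3}{6^{2} - 6 - 6 + 6 \cdot 6} + 3 \left(6^{2} - 6 - 6 + 6 \cdot 6\right)\right) 0 \left(-96\right) = - 42 \left(- \frac{3}{36 - 6 - 6 + 36} + 3 \left(36 - 6 - 6 + 36\right)\right) 0 \left(-96\right) = - 42 \left(- \frac{3}{60} + 3 \cdot 60\right) 0 \left(-96\right) = - 42 \left(\left(-3\right) \frac{1}{60} + 180\right) 0 \left(-96\right) = - 42 \left(- \frac{1}{20} + 180\right) 0 \left(-96\right) = - 42 \cdot \frac{3599}{20} \cdot 0 \left(-96\right) = \left(-42\right) 0 \left(-96\right) = 0 \left(-96\right) = 0$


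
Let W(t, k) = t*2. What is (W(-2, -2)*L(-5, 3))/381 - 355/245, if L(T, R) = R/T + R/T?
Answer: -44693/31115 ≈ -1.4364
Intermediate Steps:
W(t, k) = 2*t
L(T, R) = 2*R/T
(W(-2, -2)*L(-5, 3))/381 - 355/245 = ((2*(-2))*(2*3/(-5)))/381 - 355/245 = -8*3*(-1)/5*(1/381) - 355*1/245 = -4*(-6/5)*(1/381) - 71/49 = (24/5)*(1/381) - 71/49 = 8/635 - 71/49 = -44693/31115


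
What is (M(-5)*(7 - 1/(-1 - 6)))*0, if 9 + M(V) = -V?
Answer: 0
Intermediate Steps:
M(V) = -9 - V
(M(-5)*(7 - 1/(-1 - 6)))*0 = ((-9 - 1*(-5))*(7 - 1/(-1 - 6)))*0 = ((-9 + 5)*(7 - 1/(-7)))*0 = -4*(7 - 1*(-⅐))*0 = -4*(7 + ⅐)*0 = -4*50/7*0 = -200/7*0 = 0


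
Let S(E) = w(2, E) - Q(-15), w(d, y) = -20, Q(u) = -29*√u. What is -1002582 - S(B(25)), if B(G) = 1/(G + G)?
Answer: -1002562 - 29*I*√15 ≈ -1.0026e+6 - 112.32*I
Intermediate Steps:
B(G) = 1/(2*G)
S(E) = -20 + 29*I*√15 (S(E) = -20 - (-29)*√(-15) = -20 - (-29)*I*√15 = -20 + 29*I*√15)
-1002582 - S(B(25)) = -1002582 - (-20 + 29*I*√15) = -1002582 + (20 - 29*I*√15) = -1002562 - 29*I*√15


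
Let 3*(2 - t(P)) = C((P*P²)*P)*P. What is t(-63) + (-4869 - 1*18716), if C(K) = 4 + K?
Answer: 330788682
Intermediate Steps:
t(P) = 2 - P*(4 + P⁴)/3 (t(P) = 2 - (4 + (P*P²)*P)*P/3 = 2 - (4 + P³*P)*P/3 = 2 - (4 + P⁴)*P/3 = 2 - P*(4 + P⁴)/3)
t(-63) + (-4869 - 1*18716) = (2 - ⅓*(-63)*(4 + (-63)⁴)) + (-4869 - 1*18716) = (2 - ⅓*(-63)*(4 + 15752961)) + (-4869 - 18716) = (2 - ⅓*(-63)*15752965) - 23585 = (2 + 330812265) - 23585 = 330812267 - 23585 = 330788682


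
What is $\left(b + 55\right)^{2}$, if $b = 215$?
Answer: $72900$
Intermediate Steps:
$\left(b + 55\right)^{2} = \left(215 + 55\right)^{2} = 270^{2} = 72900$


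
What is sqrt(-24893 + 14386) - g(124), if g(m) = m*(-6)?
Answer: 744 + I*sqrt(10507) ≈ 744.0 + 102.5*I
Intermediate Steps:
g(m) = -6*m
sqrt(-24893 + 14386) - g(124) = sqrt(-24893 + 14386) - (-6)*124 = sqrt(-10507) - 1*(-744) = I*sqrt(10507) + 744 = 744 + I*sqrt(10507)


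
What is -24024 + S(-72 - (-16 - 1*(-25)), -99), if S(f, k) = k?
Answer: -24123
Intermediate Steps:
-24024 + S(-72 - (-16 - 1*(-25)), -99) = -24024 - 99 = -24123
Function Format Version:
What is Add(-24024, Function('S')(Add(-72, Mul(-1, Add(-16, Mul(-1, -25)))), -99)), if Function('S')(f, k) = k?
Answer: -24123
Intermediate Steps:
Add(-24024, Function('S')(Add(-72, Mul(-1, Add(-16, Mul(-1, -25)))), -99)) = Add(-24024, -99) = -24123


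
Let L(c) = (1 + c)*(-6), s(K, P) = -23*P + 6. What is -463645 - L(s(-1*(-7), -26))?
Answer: -460015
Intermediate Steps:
s(K, P) = 6 - 23*P
L(c) = -6 - 6*c
-463645 - L(s(-1*(-7), -26)) = -463645 - (-6 - 6*(6 - 23*(-26))) = -463645 - (-6 - 6*(6 + 598)) = -463645 - (-6 - 6*604) = -463645 - (-6 - 3624) = -463645 - 1*(-3630) = -463645 + 3630 = -460015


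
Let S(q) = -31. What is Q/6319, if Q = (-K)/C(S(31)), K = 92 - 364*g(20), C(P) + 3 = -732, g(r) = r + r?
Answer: -14468/4644465 ≈ -0.0031151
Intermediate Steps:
g(r) = 2*r
C(P) = -735 (C(P) = -3 - 732 = -735)
K = -14468 (K = 92 - 728*20 = 92 - 364*40 = 92 - 14560 = -14468)
Q = -14468/735 (Q = -1*(-14468)/(-735) = 14468*(-1/735) = -14468/735 ≈ -19.684)
Q/6319 = -14468/735/6319 = -14468/735*1/6319 = -14468/4644465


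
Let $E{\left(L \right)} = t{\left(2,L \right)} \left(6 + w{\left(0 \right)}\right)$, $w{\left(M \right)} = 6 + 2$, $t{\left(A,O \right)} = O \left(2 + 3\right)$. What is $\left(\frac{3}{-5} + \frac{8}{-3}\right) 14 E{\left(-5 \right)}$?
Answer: $\frac{48020}{3} \approx 16007.0$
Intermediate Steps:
$t{\left(A,O \right)} = 5 O$ ($t{\left(A,O \right)} = O 5 = 5 O$)
$w{\left(M \right)} = 8$
$E{\left(L \right)} = 70 L$ ($E{\left(L \right)} = 5 L \left(6 + 8\right) = 5 L 14 = 70 L$)
$\left(\frac{3}{-5} + \frac{8}{-3}\right) 14 E{\left(-5 \right)} = \left(\frac{3}{-5} + \frac{8}{-3}\right) 14 \cdot 70 \left(-5\right) = \left(3 \left(- \frac{1}{5}\right) + 8 \left(- \frac{1}{3}\right)\right) 14 \left(-350\right) = \left(- \frac{3}{5} - \frac{8}{3}\right) 14 \left(-350\right) = \left(- \frac{49}{15}\right) 14 \left(-350\right) = \left(- \frac{686}{15}\right) \left(-350\right) = \frac{48020}{3}$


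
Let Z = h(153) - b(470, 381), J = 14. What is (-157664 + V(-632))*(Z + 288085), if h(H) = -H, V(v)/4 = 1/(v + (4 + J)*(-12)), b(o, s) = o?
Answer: -4804175473139/106 ≈ -4.5322e+10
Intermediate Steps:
V(v) = 4/(-216 + v) (V(v) = 4/(v + (4 + 14)*(-12)) = 4/(v + 18*(-12)) = 4/(v - 216) = 4/(-216 + v))
Z = -623 (Z = -1*153 - 1*470 = -153 - 470 = -623)
(-157664 + V(-632))*(Z + 288085) = (-157664 + 4/(-216 - 632))*(-623 + 288085) = (-157664 + 4/(-848))*287462 = (-157664 + 4*(-1/848))*287462 = (-157664 - 1/212)*287462 = -33424769/212*287462 = -4804175473139/106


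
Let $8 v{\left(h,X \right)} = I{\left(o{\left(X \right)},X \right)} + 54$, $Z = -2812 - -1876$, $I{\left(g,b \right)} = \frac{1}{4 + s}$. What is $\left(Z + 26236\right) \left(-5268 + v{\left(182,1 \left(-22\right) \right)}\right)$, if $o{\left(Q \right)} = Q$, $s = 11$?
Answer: $- \frac{798656485}{6} \approx -1.3311 \cdot 10^{8}$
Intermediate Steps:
$I{\left(g,b \right)} = \frac{1}{15}$ ($I{\left(g,b \right)} = \frac{1}{4 + 11} = \frac{1}{15}$)
$Z = -936$ ($Z = -2812 + 1876 = -936$)
$v{\left(h,X \right)} = \frac{811}{120}$ ($v{\left(h,X \right)} = \frac{\frac{1}{15} + 54}{8} = \frac{1}{8} \cdot \frac{811}{15} = \frac{811}{120}$)
$\left(Z + 26236\right) \left(-5268 + v{\left(182,1 \left(-22\right) \right)}\right) = \left(-936 + 26236\right) \left(-5268 + \frac{811}{120}\right) = 25300 \left(- \frac{631349}{120}\right) = - \frac{798656485}{6}$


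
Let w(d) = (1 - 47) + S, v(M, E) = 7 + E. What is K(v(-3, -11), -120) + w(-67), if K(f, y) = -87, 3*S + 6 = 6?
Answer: -133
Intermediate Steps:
S = 0 (S = -2 + (⅓)*6 = -2 + 2 = 0)
w(d) = -46 (w(d) = (1 - 47) + 0 = -46 + 0 = -46)
K(v(-3, -11), -120) + w(-67) = -87 - 46 = -133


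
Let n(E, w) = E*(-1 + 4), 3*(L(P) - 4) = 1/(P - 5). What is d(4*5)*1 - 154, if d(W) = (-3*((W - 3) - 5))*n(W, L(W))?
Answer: -2314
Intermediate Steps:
L(P) = 4 + 1/(3*(-5 + P)) (L(P) = 4 + 1/(3*(P - 5)) = 4 + 1/(3*(-5 + P)))
n(E, w) = 3*E (n(E, w) = E*3 = 3*E)
d(W) = 3*W*(24 - 3*W) (d(W) = (-3*((W - 3) - 5))*(3*W) = (-3*((-3 + W) - 5))*(3*W) = (-3*(-8 + W))*(3*W) = (24 - 3*W)*(3*W) = 3*W*(24 - 3*W))
d(4*5)*1 - 154 = (9*(4*5)*(8 - 4*5))*1 - 154 = (9*20*(8 - 1*20))*1 - 154 = (9*20*(8 - 20))*1 - 154 = (9*20*(-12))*1 - 154 = -2160*1 - 154 = -2160 - 154 = -2314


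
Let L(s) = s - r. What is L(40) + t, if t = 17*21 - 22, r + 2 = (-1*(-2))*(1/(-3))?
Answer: 1133/3 ≈ 377.67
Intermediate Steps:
r = -8/3 (r = -2 + (-1*(-2))*(1/(-3)) = -2 + 2*(1*(-⅓)) = -2 + 2*(-⅓) = -2 - ⅔ = -8/3 ≈ -2.6667)
L(s) = 8/3 + s (L(s) = s - 1*(-8/3) = s + 8/3 = 8/3 + s)
t = 335 (t = 357 - 22 = 335)
L(40) + t = (8/3 + 40) + 335 = 128/3 + 335 = 1133/3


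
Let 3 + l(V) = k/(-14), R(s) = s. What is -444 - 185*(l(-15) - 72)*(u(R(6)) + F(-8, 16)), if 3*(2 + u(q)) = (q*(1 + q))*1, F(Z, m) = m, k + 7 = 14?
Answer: 390646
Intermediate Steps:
k = 7 (k = -7 + 14 = 7)
l(V) = -7/2 (l(V) = -3 + 7/(-14) = -3 + 7*(-1/14) = -3 - ½ = -7/2)
u(q) = -2 + q*(1 + q)/3 (u(q) = -2 + ((q*(1 + q))*1)/3 = -2 + (q*(1 + q))/3 = -2 + q*(1 + q)/3)
-444 - 185*(l(-15) - 72)*(u(R(6)) + F(-8, 16)) = -444 - 185*(-7/2 - 72)*((-2 + (⅓)*6 + (⅓)*6²) + 16) = -444 - (-27935)*((-2 + 2 + (⅓)*36) + 16)/2 = -444 - (-27935)*((-2 + 2 + 12) + 16)/2 = -444 - (-27935)*(12 + 16)/2 = -444 - (-27935)*28/2 = -444 - 185*(-2114) = -444 + 391090 = 390646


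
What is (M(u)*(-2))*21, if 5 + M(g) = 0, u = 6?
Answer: 210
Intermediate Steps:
M(g) = -5 (M(g) = -5 + 0 = -5)
(M(u)*(-2))*21 = -5*(-2)*21 = 10*21 = 210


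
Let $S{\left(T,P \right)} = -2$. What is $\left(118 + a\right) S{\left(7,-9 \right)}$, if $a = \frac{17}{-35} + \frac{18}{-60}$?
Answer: $- \frac{1641}{7} \approx -234.43$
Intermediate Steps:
$a = - \frac{11}{14}$ ($a = 17 \left(- \frac{1}{35}\right) + 18 \left(- \frac{1}{60}\right) = - \frac{17}{35} - \frac{3}{10} = - \frac{11}{14} \approx -0.78571$)
$\left(118 + a\right) S{\left(7,-9 \right)} = \left(118 - \frac{11}{14}\right) \left(-2\right) = \frac{1641}{14} \left(-2\right) = - \frac{1641}{7}$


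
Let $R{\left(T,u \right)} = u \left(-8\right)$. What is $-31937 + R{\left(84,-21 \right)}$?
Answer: $-31769$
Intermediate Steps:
$R{\left(T,u \right)} = - 8 u$
$-31937 + R{\left(84,-21 \right)} = -31937 - -168 = -31937 + 168 = -31769$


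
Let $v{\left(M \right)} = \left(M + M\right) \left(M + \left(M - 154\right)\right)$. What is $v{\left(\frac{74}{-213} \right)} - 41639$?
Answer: $- \frac{1884243191}{45369} \approx -41532.0$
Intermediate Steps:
$v{\left(M \right)} = 2 M \left(-154 + 2 M\right)$ ($v{\left(M \right)} = 2 M \left(M + \left(-154 + M\right)\right) = 2 M \left(-154 + 2 M\right)$)
$v{\left(\frac{74}{-213} \right)} - 41639 = 4 \frac{74}{-213} \left(-77 + \frac{74}{-213}\right) - 41639 = 4 \cdot 74 \left(- \frac{1}{213}\right) \left(-77 + 74 \left(- \frac{1}{213}\right)\right) - 41639 = 4 \left(- \frac{74}{213}\right) \left(-77 - \frac{74}{213}\right) - 41639 = 4 \left(- \frac{74}{213}\right) \left(- \frac{16475}{213}\right) - 41639 = \frac{4876600}{45369} - 41639 = - \frac{1884243191}{45369}$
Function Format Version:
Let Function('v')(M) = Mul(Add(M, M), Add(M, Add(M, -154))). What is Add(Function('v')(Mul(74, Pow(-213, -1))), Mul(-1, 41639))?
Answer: Rational(-1884243191, 45369) ≈ -41532.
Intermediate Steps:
Function('v')(M) = Mul(2, M, Add(-154, Mul(2, M))) (Function('v')(M) = Mul(Mul(2, M), Add(M, Add(-154, M))) = Mul(Mul(2, M), Add(-154, Mul(2, M))) = Mul(2, M, Add(-154, Mul(2, M))))
Add(Function('v')(Mul(74, Pow(-213, -1))), Mul(-1, 41639)) = Add(Mul(4, Mul(74, Pow(-213, -1)), Add(-77, Mul(74, Pow(-213, -1)))), Mul(-1, 41639)) = Add(Mul(4, Mul(74, Rational(-1, 213)), Add(-77, Mul(74, Rational(-1, 213)))), -41639) = Add(Mul(4, Rational(-74, 213), Add(-77, Rational(-74, 213))), -41639) = Add(Mul(4, Rational(-74, 213), Rational(-16475, 213)), -41639) = Add(Rational(4876600, 45369), -41639) = Rational(-1884243191, 45369)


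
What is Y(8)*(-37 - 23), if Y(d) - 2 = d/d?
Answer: -180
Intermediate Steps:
Y(d) = 3 (Y(d) = 2 + d/d = 2 + 1 = 3)
Y(8)*(-37 - 23) = 3*(-37 - 23) = 3*(-60) = -180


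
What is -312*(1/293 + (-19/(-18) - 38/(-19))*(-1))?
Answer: 837044/879 ≈ 952.27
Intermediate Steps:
-312*(1/293 + (-19/(-18) - 38/(-19))*(-1)) = -312*(1/293 + (-19*(-1/18) - 38*(-1/19))*(-1)) = -312*(1/293 + (19/18 + 2)*(-1)) = -312*(1/293 + (55/18)*(-1)) = -312*(1/293 - 55/18) = -312*(-16097/5274) = 837044/879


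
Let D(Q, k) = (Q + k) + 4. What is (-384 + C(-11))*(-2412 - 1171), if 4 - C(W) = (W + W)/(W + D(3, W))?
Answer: 20501926/15 ≈ 1.3668e+6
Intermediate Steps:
D(Q, k) = 4 + Q + k
C(W) = 4 - 2*W/(7 + 2*W) (C(W) = 4 - (W + W)/(W + (4 + 3 + W)) = 4 - 2*W/(W + (7 + W)) = 4 - 2*W/(7 + 2*W))
(-384 + C(-11))*(-2412 - 1171) = (-384 + 2*(14 + 3*(-11))/(7 + 2*(-11)))*(-2412 - 1171) = (-384 + 2*(14 - 33)/(7 - 22))*(-3583) = (-384 + 2*(-19)/(-15))*(-3583) = (-384 + 2*(-1/15)*(-19))*(-3583) = (-384 + 38/15)*(-3583) = -5722/15*(-3583) = 20501926/15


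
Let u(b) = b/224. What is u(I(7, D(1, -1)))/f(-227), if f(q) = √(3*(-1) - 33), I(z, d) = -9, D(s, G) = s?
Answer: 3*I/448 ≈ 0.0066964*I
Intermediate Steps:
u(b) = b/224 (u(b) = b*(1/224) = b/224)
f(q) = 6*I (f(q) = √(-3 - 33) = √(-36) = 6*I)
u(I(7, D(1, -1)))/f(-227) = ((1/224)*(-9))/((6*I)) = -(-3)*I/448 = 3*I/448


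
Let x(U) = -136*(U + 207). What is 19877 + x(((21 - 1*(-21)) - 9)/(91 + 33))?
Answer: -257647/31 ≈ -8311.2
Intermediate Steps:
x(U) = -28152 - 136*U (x(U) = -136*(207 + U) = -28152 - 136*U)
19877 + x(((21 - 1*(-21)) - 9)/(91 + 33)) = 19877 + (-28152 - 136*((21 - 1*(-21)) - 9)/(91 + 33)) = 19877 + (-28152 - 136*((21 + 21) - 9)/124) = 19877 + (-28152 - 136*(42 - 9)/124) = 19877 + (-28152 - 4488/124) = 19877 + (-28152 - 136*33/124) = 19877 + (-28152 - 1122/31) = 19877 - 873834/31 = -257647/31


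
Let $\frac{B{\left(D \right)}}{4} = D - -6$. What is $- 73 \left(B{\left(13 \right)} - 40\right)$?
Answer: $-2628$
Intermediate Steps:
$B{\left(D \right)} = 24 + 4 D$ ($B{\left(D \right)} = 4 \left(D - -6\right) = 4 \left(D + 6\right) = 4 \left(6 + D\right) = 24 + 4 D$)
$- 73 \left(B{\left(13 \right)} - 40\right) = - 73 \left(\left(24 + 4 \cdot 13\right) - 40\right) = - 73 \left(\left(24 + 52\right) - 40\right) = - 73 \left(76 - 40\right) = \left(-73\right) 36 = -2628$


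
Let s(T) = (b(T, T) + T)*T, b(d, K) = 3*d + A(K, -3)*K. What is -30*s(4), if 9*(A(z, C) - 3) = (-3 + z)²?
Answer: -10240/3 ≈ -3413.3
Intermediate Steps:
A(z, C) = 3 + (-3 + z)²/9
b(d, K) = 3*d + K*(3 + (-3 + K)²/9) (b(d, K) = 3*d + (3 + (-3 + K)²/9)*K = 3*d + K*(3 + (-3 + K)²/9))
s(T) = T*(4*T + T*(27 + (-3 + T)²)/9) (s(T) = ((3*T + T*(27 + (-3 + T)²)/9) + T)*T = (4*T + T*(27 + (-3 + T)²)/9)*T = T*(4*T + T*(27 + (-3 + T)²)/9))
-30*s(4) = -10*4²*(63 + (-3 + 4)²)/3 = -10*16*(63 + 1²)/3 = -10*16*(63 + 1)/3 = -10*16*64/3 = -30*1024/9 = -10240/3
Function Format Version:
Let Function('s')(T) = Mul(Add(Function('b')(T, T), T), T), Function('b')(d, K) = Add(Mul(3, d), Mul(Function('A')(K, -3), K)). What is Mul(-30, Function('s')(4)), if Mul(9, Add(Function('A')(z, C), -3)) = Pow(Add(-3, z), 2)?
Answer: Rational(-10240, 3) ≈ -3413.3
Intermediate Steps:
Function('A')(z, C) = Add(3, Mul(Rational(1, 9), Pow(Add(-3, z), 2)))
Function('b')(d, K) = Add(Mul(3, d), Mul(K, Add(3, Mul(Rational(1, 9), Pow(Add(-3, K), 2))))) (Function('b')(d, K) = Add(Mul(3, d), Mul(Add(3, Mul(Rational(1, 9), Pow(Add(-3, K), 2))), K)) = Add(Mul(3, d), Mul(K, Add(3, Mul(Rational(1, 9), Pow(Add(-3, K), 2))))))
Function('s')(T) = Mul(T, Add(Mul(4, T), Mul(Rational(1, 9), T, Add(27, Pow(Add(-3, T), 2))))) (Function('s')(T) = Mul(Add(Add(Mul(3, T), Mul(Rational(1, 9), T, Add(27, Pow(Add(-3, T), 2)))), T), T) = Mul(Add(Mul(4, T), Mul(Rational(1, 9), T, Add(27, Pow(Add(-3, T), 2)))), T) = Mul(T, Add(Mul(4, T), Mul(Rational(1, 9), T, Add(27, Pow(Add(-3, T), 2))))))
Mul(-30, Function('s')(4)) = Mul(-30, Mul(Rational(1, 9), Pow(4, 2), Add(63, Pow(Add(-3, 4), 2)))) = Mul(-30, Mul(Rational(1, 9), 16, Add(63, Pow(1, 2)))) = Mul(-30, Mul(Rational(1, 9), 16, Add(63, 1))) = Mul(-30, Mul(Rational(1, 9), 16, 64)) = Mul(-30, Rational(1024, 9)) = Rational(-10240, 3)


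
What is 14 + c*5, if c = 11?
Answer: 69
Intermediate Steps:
14 + c*5 = 14 + 11*5 = 14 + 55 = 69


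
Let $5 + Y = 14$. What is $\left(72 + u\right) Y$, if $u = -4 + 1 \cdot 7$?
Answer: $675$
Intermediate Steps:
$u = 3$ ($u = -4 + 7 = 3$)
$Y = 9$ ($Y = -5 + 14 = 9$)
$\left(72 + u\right) Y = \left(72 + 3\right) 9 = 75 \cdot 9 = 675$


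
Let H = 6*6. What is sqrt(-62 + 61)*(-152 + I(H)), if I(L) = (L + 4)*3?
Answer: -32*I ≈ -32.0*I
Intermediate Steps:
H = 36
I(L) = 12 + 3*L (I(L) = (4 + L)*3 = 12 + 3*L)
sqrt(-62 + 61)*(-152 + I(H)) = sqrt(-62 + 61)*(-152 + (12 + 3*36)) = sqrt(-1)*(-152 + (12 + 108)) = I*(-152 + 120) = I*(-32) = -32*I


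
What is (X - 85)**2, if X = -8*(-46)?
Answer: 80089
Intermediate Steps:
X = 368
(X - 85)**2 = (368 - 85)**2 = 283**2 = 80089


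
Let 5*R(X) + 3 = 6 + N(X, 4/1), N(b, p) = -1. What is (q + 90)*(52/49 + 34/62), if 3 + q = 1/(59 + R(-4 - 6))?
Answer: 3008980/21483 ≈ 140.06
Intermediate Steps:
R(X) = ⅖ (R(X) = -⅗ + (6 - 1)/5 = -⅗ + (⅕)*5 = -⅗ + 1 = ⅖)
q = -886/297 (q = -3 + 1/(59 + ⅖) = -3 + 1/(297/5) = -3 + 5/297 = -886/297 ≈ -2.9832)
(q + 90)*(52/49 + 34/62) = (-886/297 + 90)*(52/49 + 34/62) = 25844*(52*(1/49) + 34*(1/62))/297 = 25844*(52/49 + 17/31)/297 = (25844/297)*(2445/1519) = 3008980/21483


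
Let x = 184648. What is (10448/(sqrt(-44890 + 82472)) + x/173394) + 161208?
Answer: 13976342300/86697 + 5224*sqrt(37582)/18791 ≈ 1.6126e+5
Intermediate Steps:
(10448/(sqrt(-44890 + 82472)) + x/173394) + 161208 = (10448/(sqrt(-44890 + 82472)) + 184648/173394) + 161208 = (10448/(sqrt(37582)) + 184648*(1/173394)) + 161208 = (10448*(sqrt(37582)/37582) + 92324/86697) + 161208 = (5224*sqrt(37582)/18791 + 92324/86697) + 161208 = (92324/86697 + 5224*sqrt(37582)/18791) + 161208 = 13976342300/86697 + 5224*sqrt(37582)/18791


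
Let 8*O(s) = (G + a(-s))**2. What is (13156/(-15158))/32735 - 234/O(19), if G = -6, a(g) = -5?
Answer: -3247841326/209929555 ≈ -15.471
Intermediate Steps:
O(s) = 121/8 (O(s) = (-6 - 5)**2/8 = (1/8)*(-11)**2 = (1/8)*121 = 121/8)
(13156/(-15158))/32735 - 234/O(19) = (13156/(-15158))/32735 - 234/121/8 = (13156*(-1/15158))*(1/32735) - 234*8/121 = -46/53*1/32735 - 1872/121 = -46/1734955 - 1872/121 = -3247841326/209929555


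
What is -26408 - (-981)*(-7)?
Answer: -33275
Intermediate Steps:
-26408 - (-981)*(-7) = -26408 - 1*6867 = -26408 - 6867 = -33275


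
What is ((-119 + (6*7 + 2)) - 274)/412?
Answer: -349/412 ≈ -0.84709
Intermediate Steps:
((-119 + (6*7 + 2)) - 274)/412 = ((-119 + (42 + 2)) - 274)*(1/412) = ((-119 + 44) - 274)*(1/412) = (-75 - 274)*(1/412) = -349*1/412 = -349/412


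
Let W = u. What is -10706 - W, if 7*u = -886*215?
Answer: 115548/7 ≈ 16507.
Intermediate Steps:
u = -190490/7 (u = (-886*215)/7 = (⅐)*(-190490) = -190490/7 ≈ -27213.)
W = -190490/7 ≈ -27213.
-10706 - W = -10706 - 1*(-190490/7) = -10706 + 190490/7 = 115548/7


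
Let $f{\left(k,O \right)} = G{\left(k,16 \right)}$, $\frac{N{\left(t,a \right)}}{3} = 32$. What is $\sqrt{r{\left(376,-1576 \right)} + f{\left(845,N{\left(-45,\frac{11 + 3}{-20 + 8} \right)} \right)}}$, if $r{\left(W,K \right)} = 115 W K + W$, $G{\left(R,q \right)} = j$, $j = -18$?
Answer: $i \sqrt{68145882} \approx 8255.0 i$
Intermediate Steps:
$G{\left(R,q \right)} = -18$
$r{\left(W,K \right)} = W + 115 K W$ ($r{\left(W,K \right)} = 115 K W + W = W + 115 K W$)
$N{\left(t,a \right)} = 96$ ($N{\left(t,a \right)} = 3 \cdot 32 = 96$)
$f{\left(k,O \right)} = -18$
$\sqrt{r{\left(376,-1576 \right)} + f{\left(845,N{\left(-45,\frac{11 + 3}{-20 + 8} \right)} \right)}} = \sqrt{376 \left(1 + 115 \left(-1576\right)\right) - 18} = \sqrt{376 \left(1 - 181240\right) - 18} = \sqrt{376 \left(-181239\right) - 18} = \sqrt{-68145864 - 18} = \sqrt{-68145882} = i \sqrt{68145882}$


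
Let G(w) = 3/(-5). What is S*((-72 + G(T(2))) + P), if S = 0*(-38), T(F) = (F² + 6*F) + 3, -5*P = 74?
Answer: 0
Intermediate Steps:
P = -74/5 (P = -⅕*74 = -74/5 ≈ -14.800)
T(F) = 3 + F² + 6*F
G(w) = -⅗ (G(w) = 3*(-⅕) = -⅗)
S = 0
S*((-72 + G(T(2))) + P) = 0*((-72 - ⅗) - 74/5) = 0*(-363/5 - 74/5) = 0*(-437/5) = 0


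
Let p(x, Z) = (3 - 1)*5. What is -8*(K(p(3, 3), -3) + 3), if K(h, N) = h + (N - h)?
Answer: 0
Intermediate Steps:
p(x, Z) = 10 (p(x, Z) = 2*5 = 10)
K(h, N) = N
-8*(K(p(3, 3), -3) + 3) = -8*(-3 + 3) = -8*0 = 0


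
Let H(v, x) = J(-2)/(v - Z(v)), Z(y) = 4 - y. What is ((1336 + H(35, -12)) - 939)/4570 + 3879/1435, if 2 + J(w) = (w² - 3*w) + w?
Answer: 20126541/7213745 ≈ 2.7900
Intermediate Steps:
J(w) = -2 + w² - 2*w (J(w) = -2 + ((w² - 3*w) + w) = -2 + (w² - 2*w) = -2 + w² - 2*w)
H(v, x) = 6/(-4 + 2*v) (H(v, x) = (-2 + (-2)² - 2*(-2))/(v - (4 - v)) = (-2 + 4 + 4)/(v + (-4 + v)) = 6/(-4 + 2*v))
((1336 + H(35, -12)) - 939)/4570 + 3879/1435 = ((1336 + 3/(-2 + 35)) - 939)/4570 + 3879/1435 = ((1336 + 3/33) - 939)*(1/4570) + 3879*(1/1435) = ((1336 + 3*(1/33)) - 939)*(1/4570) + 3879/1435 = ((1336 + 1/11) - 939)*(1/4570) + 3879/1435 = (14697/11 - 939)*(1/4570) + 3879/1435 = (4368/11)*(1/4570) + 3879/1435 = 2184/25135 + 3879/1435 = 20126541/7213745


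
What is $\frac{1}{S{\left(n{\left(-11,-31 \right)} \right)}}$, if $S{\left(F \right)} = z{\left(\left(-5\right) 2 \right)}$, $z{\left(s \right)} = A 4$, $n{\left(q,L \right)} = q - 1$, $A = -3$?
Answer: $- \frac{1}{12} \approx -0.083333$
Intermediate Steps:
$n{\left(q,L \right)} = -1 + q$ ($n{\left(q,L \right)} = q - 1 = -1 + q$)
$z{\left(s \right)} = -12$ ($z{\left(s \right)} = \left(-3\right) 4 = -12$)
$S{\left(F \right)} = -12$
$\frac{1}{S{\left(n{\left(-11,-31 \right)} \right)}} = \frac{1}{-12} = - \frac{1}{12}$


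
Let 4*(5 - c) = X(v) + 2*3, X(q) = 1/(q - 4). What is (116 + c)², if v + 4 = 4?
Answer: 3659569/256 ≈ 14295.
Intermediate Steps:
v = 0 (v = -4 + 4 = 0)
X(q) = 1/(-4 + q)
c = 57/16 (c = 5 - (1/(-4 + 0) + 2*3)/4 = 5 - (1/(-4) + 6)/4 = 5 - (-¼ + 6)/4 = 5 - ¼*23/4 = 5 - 23/16 = 57/16 ≈ 3.5625)
(116 + c)² = (116 + 57/16)² = (1913/16)² = 3659569/256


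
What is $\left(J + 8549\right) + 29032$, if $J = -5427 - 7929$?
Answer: $24225$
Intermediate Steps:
$J = -13356$
$\left(J + 8549\right) + 29032 = \left(-13356 + 8549\right) + 29032 = -4807 + 29032 = 24225$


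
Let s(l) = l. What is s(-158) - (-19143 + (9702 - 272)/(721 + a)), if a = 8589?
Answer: 17674092/931 ≈ 18984.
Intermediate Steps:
s(-158) - (-19143 + (9702 - 272)/(721 + a)) = -158 - (-19143 + (9702 - 272)/(721 + 8589)) = -158 - (-19143 + 9430/9310) = -158 - (-19143 + 9430*(1/9310)) = -158 - (-19143 + 943/931) = -158 - 1*(-17821190/931) = -158 + 17821190/931 = 17674092/931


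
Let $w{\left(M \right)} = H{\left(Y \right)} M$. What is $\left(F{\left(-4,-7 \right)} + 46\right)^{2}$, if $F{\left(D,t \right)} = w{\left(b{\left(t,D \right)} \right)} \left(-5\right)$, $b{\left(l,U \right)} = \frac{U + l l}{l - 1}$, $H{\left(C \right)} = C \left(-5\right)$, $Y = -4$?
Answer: $\frac{1481089}{4} \approx 3.7027 \cdot 10^{5}$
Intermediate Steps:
$H{\left(C \right)} = - 5 C$
$b{\left(l,U \right)} = \frac{U + l^{2}}{-1 + l}$
$w{\left(M \right)} = 20 M$ ($w{\left(M \right)} = \left(-5\right) \left(-4\right) M = 20 M$)
$F{\left(D,t \right)} = - \frac{100 \left(D + t^{2}\right)}{-1 + t}$ ($F{\left(D,t \right)} = 20 \frac{D + t^{2}}{-1 + t} \left(-5\right) = \frac{20 \left(D + t^{2}\right)}{-1 + t} \left(-5\right) = - \frac{100 \left(D + t^{2}\right)}{-1 + t}$)
$\left(F{\left(-4,-7 \right)} + 46\right)^{2} = \left(\frac{100 \left(\left(-1\right) \left(-4\right) - \left(-7\right)^{2}\right)}{-1 - 7} + 46\right)^{2} = \left(\frac{100 \left(4 - 49\right)}{-8} + 46\right)^{2} = \left(100 \left(- \frac{1}{8}\right) \left(4 - 49\right) + 46\right)^{2} = \left(100 \left(- \frac{1}{8}\right) \left(-45\right) + 46\right)^{2} = \left(\frac{1125}{2} + 46\right)^{2} = \left(\frac{1217}{2}\right)^{2} = \frac{1481089}{4}$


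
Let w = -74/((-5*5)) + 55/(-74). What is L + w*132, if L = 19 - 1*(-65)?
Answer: 348366/925 ≈ 376.61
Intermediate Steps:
L = 84 (L = 19 + 65 = 84)
w = 4101/1850 (w = -74/(-25) + 55*(-1/74) = -74*(-1/25) - 55/74 = 74/25 - 55/74 = 4101/1850 ≈ 2.2168)
L + w*132 = 84 + (4101/1850)*132 = 84 + 270666/925 = 348366/925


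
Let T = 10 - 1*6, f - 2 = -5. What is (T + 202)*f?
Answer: -618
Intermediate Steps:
f = -3 (f = 2 - 5 = -3)
T = 4 (T = 10 - 6 = 4)
(T + 202)*f = (4 + 202)*(-3) = 206*(-3) = -618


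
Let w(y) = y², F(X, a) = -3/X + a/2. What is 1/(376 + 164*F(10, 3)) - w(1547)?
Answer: -6854150571/2864 ≈ -2.3932e+6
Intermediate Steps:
F(X, a) = a/2 - 3/X (F(X, a) = -3/X + a*(½) = -3/X + a/2 = a/2 - 3/X)
1/(376 + 164*F(10, 3)) - w(1547) = 1/(376 + 164*((½)*3 - 3/10)) - 1*1547² = 1/(376 + 164*(3/2 - 3*⅒)) - 1*2393209 = 1/(376 + 164*(3/2 - 3/10)) - 2393209 = 1/(376 + 164*(6/5)) - 2393209 = 1/(376 + 984/5) - 2393209 = 1/(2864/5) - 2393209 = 5/2864 - 2393209 = -6854150571/2864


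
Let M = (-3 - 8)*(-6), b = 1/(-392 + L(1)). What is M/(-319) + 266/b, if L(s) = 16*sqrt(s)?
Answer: -2900470/29 ≈ -1.0002e+5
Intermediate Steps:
b = -1/376 (b = 1/(-392 + 16*sqrt(1)) = 1/(-392 + 16*1) = 1/(-392 + 16) = 1/(-376) = -1/376 ≈ -0.0026596)
M = 66 (M = -11*(-6) = 66)
M/(-319) + 266/b = 66/(-319) + 266/(-1/376) = 66*(-1/319) + 266*(-376) = -6/29 - 100016 = -2900470/29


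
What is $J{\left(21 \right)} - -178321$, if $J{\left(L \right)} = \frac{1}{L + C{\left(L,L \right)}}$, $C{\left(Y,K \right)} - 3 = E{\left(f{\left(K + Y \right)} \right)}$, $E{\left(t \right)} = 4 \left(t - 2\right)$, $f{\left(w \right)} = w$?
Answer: $\frac{32811065}{184} \approx 1.7832 \cdot 10^{5}$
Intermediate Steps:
$E{\left(t \right)} = -8 + 4 t$ ($E{\left(t \right)} = 4 \left(-2 + t\right) = -8 + 4 t$)
$C{\left(Y,K \right)} = -5 + 4 K + 4 Y$ ($C{\left(Y,K \right)} = 3 + \left(-8 + 4 \left(K + Y\right)\right) = 3 - \left(8 - 4 K - 4 Y\right) = 3 + \left(-8 + 4 K + 4 Y\right) = -5 + 4 K + 4 Y$)
$J{\left(L \right)} = \frac{1}{-5 + 9 L}$ ($J{\left(L \right)} = \frac{1}{L + \left(-5 + 4 L + 4 L\right)} = \frac{1}{L + \left(-5 + 8 L\right)} = \frac{1}{-5 + 9 L}$)
$J{\left(21 \right)} - -178321 = \frac{1}{-5 + 9 \cdot 21} - -178321 = \frac{1}{-5 + 189} + 178321 = \frac{1}{184} + 178321 = \frac{32811065}{184}$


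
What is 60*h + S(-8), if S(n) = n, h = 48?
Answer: 2872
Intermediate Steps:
60*h + S(-8) = 60*48 - 8 = 2880 - 8 = 2872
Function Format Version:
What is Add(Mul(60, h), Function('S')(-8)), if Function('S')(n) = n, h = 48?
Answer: 2872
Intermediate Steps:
Add(Mul(60, h), Function('S')(-8)) = Add(Mul(60, 48), -8) = Add(2880, -8) = 2872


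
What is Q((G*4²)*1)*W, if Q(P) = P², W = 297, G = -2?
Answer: 304128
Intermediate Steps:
Q((G*4²)*1)*W = (-2*4²*1)²*297 = (-2*16*1)²*297 = (-32*1)²*297 = (-32)²*297 = 1024*297 = 304128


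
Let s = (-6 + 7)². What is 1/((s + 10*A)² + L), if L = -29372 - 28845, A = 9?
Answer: -1/49936 ≈ -2.0026e-5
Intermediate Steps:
s = 1 (s = 1² = 1)
L = -58217
1/((s + 10*A)² + L) = 1/((1 + 10*9)² - 58217) = 1/((1 + 90)² - 58217) = 1/(91² - 58217) = 1/(8281 - 58217) = 1/(-49936) = -1/49936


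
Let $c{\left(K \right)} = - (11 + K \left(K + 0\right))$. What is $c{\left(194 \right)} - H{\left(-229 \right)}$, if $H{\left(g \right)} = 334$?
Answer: $-37981$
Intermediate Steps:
$c{\left(K \right)} = -11 - K^{2}$ ($c{\left(K \right)} = - (11 + K K) = - (11 + K^{2}) = -11 - K^{2}$)
$c{\left(194 \right)} - H{\left(-229 \right)} = \left(-11 - 194^{2}\right) - 334 = \left(-11 - 37636\right) - 334 = -37647 - 334 = -37981$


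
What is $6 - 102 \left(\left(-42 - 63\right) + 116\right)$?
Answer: $-1116$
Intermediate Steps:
$6 - 102 \left(\left(-42 - 63\right) + 116\right) = 6 - 102 \left(-105 + 116\right) = 6 - 1122 = -1116$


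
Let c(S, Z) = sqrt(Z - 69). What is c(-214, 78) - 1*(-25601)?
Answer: 25604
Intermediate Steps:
c(S, Z) = sqrt(-69 + Z)
c(-214, 78) - 1*(-25601) = sqrt(-69 + 78) - 1*(-25601) = sqrt(9) + 25601 = 3 + 25601 = 25604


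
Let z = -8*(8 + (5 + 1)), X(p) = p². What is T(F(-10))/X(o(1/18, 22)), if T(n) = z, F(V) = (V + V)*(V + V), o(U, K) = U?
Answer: -36288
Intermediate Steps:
F(V) = 4*V² (F(V) = (2*V)*(2*V) = 4*V²)
z = -112 (z = -8*(8 + 6) = -8*14 = -112)
T(n) = -112
T(F(-10))/X(o(1/18, 22)) = -112/((1/18)²) = -112/1/324 = -112*324 = -36288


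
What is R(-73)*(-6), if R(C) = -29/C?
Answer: -174/73 ≈ -2.3836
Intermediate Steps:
R(-73)*(-6) = -29/(-73)*(-6) = -29*(-1/73)*(-6) = (29/73)*(-6) = -174/73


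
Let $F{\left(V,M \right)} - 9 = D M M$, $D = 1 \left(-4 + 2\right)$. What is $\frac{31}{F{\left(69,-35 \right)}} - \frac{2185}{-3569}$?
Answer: $\frac{5222946}{8711929} \approx 0.59952$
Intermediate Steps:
$D = -2$ ($D = 1 \left(-2\right) = -2$)
$F{\left(V,M \right)} = 9 - 2 M^{2}$ ($F{\left(V,M \right)} = 9 + - 2 M M = 9 - 2 M^{2}$)
$\frac{31}{F{\left(69,-35 \right)}} - \frac{2185}{-3569} = \frac{31}{9 - 2 \left(-35\right)^{2}} - \frac{2185}{-3569} = \frac{31}{9 - 2450} - - \frac{2185}{3569} = \frac{31}{9 - 2450} + \frac{2185}{3569} = \frac{31}{-2441} + \frac{2185}{3569} = 31 \left(- \frac{1}{2441}\right) + \frac{2185}{3569} = - \frac{31}{2441} + \frac{2185}{3569} = \frac{5222946}{8711929}$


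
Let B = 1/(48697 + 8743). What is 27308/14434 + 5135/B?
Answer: 2128685918454/7217 ≈ 2.9495e+8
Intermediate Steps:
B = 1/57440 ≈ 1.7409e-5
27308/14434 + 5135/B = 27308/14434 + 5135/(1/57440) = 27308*(1/14434) + 5135*57440 = 13654/7217 + 294954400 = 2128685918454/7217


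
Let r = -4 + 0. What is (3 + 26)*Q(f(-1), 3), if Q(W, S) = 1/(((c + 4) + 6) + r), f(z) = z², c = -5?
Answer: 29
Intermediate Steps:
r = -4
Q(W, S) = 1 (Q(W, S) = 1/(((-5 + 4) + 6) - 4) = 1/((-1 + 6) - 4) = 1/(5 - 4) = 1/1 = 1)
(3 + 26)*Q(f(-1), 3) = (3 + 26)*1 = 29*1 = 29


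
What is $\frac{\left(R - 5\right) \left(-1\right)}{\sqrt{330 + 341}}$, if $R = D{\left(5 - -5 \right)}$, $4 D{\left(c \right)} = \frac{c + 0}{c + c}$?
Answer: $\frac{39 \sqrt{671}}{5368} \approx 0.1882$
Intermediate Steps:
$D{\left(c \right)} = \frac{1}{8}$ ($D{\left(c \right)} = \frac{\left(c + 0\right) \frac{1}{c + c}}{4} = \frac{c \frac{1}{2 c}}{4} = \frac{1}{4} \cdot \frac{1}{2} = \frac{1}{8}$)
$R = \frac{1}{8} \approx 0.125$
$\frac{\left(R - 5\right) \left(-1\right)}{\sqrt{330 + 341}} = \frac{\left(\frac{1}{8} - 5\right) \left(-1\right)}{\sqrt{330 + 341}} = \frac{\left(- \frac{39}{8}\right) \left(-1\right)}{\sqrt{671}} = \frac{39 \frac{\sqrt{671}}{671}}{8} = \frac{39 \sqrt{671}}{5368}$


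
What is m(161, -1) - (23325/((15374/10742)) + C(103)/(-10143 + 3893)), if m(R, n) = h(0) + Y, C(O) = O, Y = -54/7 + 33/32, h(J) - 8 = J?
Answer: -87687827369643/5380900000 ≈ -16296.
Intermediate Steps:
h(J) = 8 + J
Y = -1497/224 (Y = -54*⅐ + 33*(1/32) = -54/7 + 33/32 = -1497/224 ≈ -6.6830)
m(R, n) = 295/224 (m(R, n) = (8 + 0) - 1497/224 = 8 - 1497/224 = 295/224)
m(161, -1) - (23325/((15374/10742)) + C(103)/(-10143 + 3893)) = 295/224 - (23325/((15374/10742)) + 103/(-10143 + 3893)) = 295/224 - (23325/((15374*(1/10742))) + 103/(-6250)) = 295/224 - (23325/(7687/5371) + 103*(-1/6250)) = 295/224 - (23325*(5371/7687) - 103/6250) = 295/224 - (125278575/7687 - 103/6250) = 295/224 - 1*782990301989/48043750 = 295/224 - 782990301989/48043750 = -87687827369643/5380900000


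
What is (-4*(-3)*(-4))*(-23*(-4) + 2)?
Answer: -4512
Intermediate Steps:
(-4*(-3)*(-4))*(-23*(-4) + 2) = (12*(-4))*(92 + 2) = -48*94 = -4512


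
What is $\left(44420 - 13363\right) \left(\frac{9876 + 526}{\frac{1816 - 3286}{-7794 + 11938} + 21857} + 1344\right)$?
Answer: $\frac{20779944948560}{497659} \approx 4.1755 \cdot 10^{7}$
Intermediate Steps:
$\left(44420 - 13363\right) \left(\frac{9876 + 526}{\frac{1816 - 3286}{-7794 + 11938} + 21857} + 1344\right) = 31057 \left(\frac{10402}{- \frac{1470}{4144} + 21857} + 1344\right) = 31057 \left(\frac{10402}{\left(-1470\right) \frac{1}{4144} + 21857} + 1344\right) = 31057 \left(\frac{10402}{- \frac{105}{296} + 21857} + 1344\right) = 31057 \left(\frac{10402}{\frac{6469567}{296}} + 1344\right) = 31057 \left(10402 \cdot \frac{296}{6469567} + 1344\right) = 31057 \left(\frac{3078992}{6469567} + 1344\right) = 31057 \cdot \frac{8698177040}{6469567} = \frac{20779944948560}{497659}$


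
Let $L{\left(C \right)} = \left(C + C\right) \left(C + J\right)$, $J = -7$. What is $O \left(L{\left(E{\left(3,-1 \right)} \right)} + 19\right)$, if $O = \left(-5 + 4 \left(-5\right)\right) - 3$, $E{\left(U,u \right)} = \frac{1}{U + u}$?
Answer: $-350$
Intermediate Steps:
$O = -28$ ($O = \left(-5 - 20\right) - 3 = -25 - 3 = -28$)
$L{\left(C \right)} = 2 C \left(-7 + C\right)$ ($L{\left(C \right)} = \left(C + C\right) \left(C - 7\right) = 2 C \left(-7 + C\right)$)
$O \left(L{\left(E{\left(3,-1 \right)} \right)} + 19\right) = - 28 \left(\frac{2 \left(-7 + \frac{1}{3 - 1}\right)}{3 - 1} + 19\right) = - 28 \left(\frac{2 \left(-7 + \frac{1}{2}\right)}{2} + 19\right) = - 28 \left(2 \cdot \frac{1}{2} \left(-7 + \frac{1}{2}\right) + 19\right) = - 28 \left(2 \cdot \frac{1}{2} \left(- \frac{13}{2}\right) + 19\right) = - 28 \left(- \frac{13}{2} + 19\right) = \left(-28\right) \frac{25}{2} = -350$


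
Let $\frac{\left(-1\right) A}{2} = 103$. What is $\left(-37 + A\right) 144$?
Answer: $-34992$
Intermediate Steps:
$A = -206$ ($A = \left(-2\right) 103 = -206$)
$\left(-37 + A\right) 144 = \left(-37 - 206\right) 144 = \left(-243\right) 144 = -34992$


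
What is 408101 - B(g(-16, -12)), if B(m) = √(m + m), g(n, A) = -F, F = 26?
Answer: 408101 - 2*I*√13 ≈ 4.081e+5 - 7.2111*I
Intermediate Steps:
g(n, A) = -26 (g(n, A) = -1*26 = -26)
B(m) = √2*√m (B(m) = √(2*m) = √2*√m)
408101 - B(g(-16, -12)) = 408101 - √2*√(-26) = 408101 - √2*I*√26 = 408101 - 2*I*√13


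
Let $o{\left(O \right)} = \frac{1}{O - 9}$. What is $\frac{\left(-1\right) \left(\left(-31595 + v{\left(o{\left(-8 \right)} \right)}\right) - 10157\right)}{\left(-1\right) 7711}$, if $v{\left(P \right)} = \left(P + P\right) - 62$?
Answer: $- \frac{710840}{131087} \approx -5.4227$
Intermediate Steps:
$o{\left(O \right)} = \frac{1}{-9 + O}$
$v{\left(P \right)} = -62 + 2 P$ ($v{\left(P \right)} = 2 P - 62 = -62 + 2 P$)
$\frac{\left(-1\right) \left(\left(-31595 + v{\left(o{\left(-8 \right)} \right)}\right) - 10157\right)}{\left(-1\right) 7711} = \frac{\left(-1\right) \left(\left(-31595 - \left(62 - \frac{2}{-9 - 8}\right)\right) - 10157\right)}{\left(-1\right) 7711} = \frac{\left(-1\right) \left(\left(-31595 - \left(62 - \frac{2}{-17}\right)\right) - 10157\right)}{-7711} = - (\left(-31595 + \left(-62 + 2 \left(- \frac{1}{17}\right)\right)\right) - 10157) \left(- \frac{1}{7711}\right) = - (\left(-31595 - \frac{1056}{17}\right) - 10157) \left(- \frac{1}{7711}\right) = - (- \frac{538171}{17} - 10157) \left(- \frac{1}{7711}\right) = \left(-1\right) \left(- \frac{710840}{17}\right) \left(- \frac{1}{7711}\right) = \frac{710840}{17} \left(- \frac{1}{7711}\right) = - \frac{710840}{131087}$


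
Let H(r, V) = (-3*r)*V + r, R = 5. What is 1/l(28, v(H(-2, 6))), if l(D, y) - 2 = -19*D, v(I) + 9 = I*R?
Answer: -1/530 ≈ -0.0018868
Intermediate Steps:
H(r, V) = r - 3*V*r (H(r, V) = -3*V*r + r = r - 3*V*r)
v(I) = -9 + 5*I (v(I) = -9 + I*5 = -9 + 5*I)
l(D, y) = 2 - 19*D
1/l(28, v(H(-2, 6))) = 1/(2 - 19*28) = 1/(2 - 532) = 1/(-530) = -1/530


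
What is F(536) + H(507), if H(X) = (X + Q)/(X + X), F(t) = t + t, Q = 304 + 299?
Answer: 181353/169 ≈ 1073.1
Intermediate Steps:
Q = 603
F(t) = 2*t
H(X) = (603 + X)/(2*X) (H(X) = (X + 603)/(X + X) = (603 + X)/((2*X)) = (603 + X)*(1/(2*X)) = (603 + X)/(2*X))
F(536) + H(507) = 2*536 + (½)*(603 + 507)/507 = 1072 + (½)*(1/507)*1110 = 1072 + 185/169 = 181353/169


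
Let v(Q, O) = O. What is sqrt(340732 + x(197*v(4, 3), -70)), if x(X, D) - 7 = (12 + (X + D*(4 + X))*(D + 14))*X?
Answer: sqrt(1359236495) ≈ 36868.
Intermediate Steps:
x(X, D) = 7 + X*(12 + (14 + D)*(X + D*(4 + X))) (x(X, D) = 7 + (12 + (X + D*(4 + X))*(D + 14))*X = 7 + (12 + (X + D*(4 + X))*(14 + D))*X = 7 + (12 + (14 + D)*(X + D*(4 + X)))*X = 7 + X*(12 + (14 + D)*(X + D*(4 + X))))
sqrt(340732 + x(197*v(4, 3), -70)) = sqrt(340732 + (7 + 12*(197*3) + 14*(197*3)**2 + (-70)**2*(197*3)**2 + 4*(197*3)*(-70)**2 + 15*(-70)*(197*3)**2 + 56*(-70)*(197*3))) = sqrt(340732 + (7 + 12*591 + 14*591**2 + 4900*591**2 + 4*591*4900 + 15*(-70)*591**2 + 56*(-70)*591)) = sqrt(340732 + (7 + 7092 + 14*349281 + 4900*349281 + 11583600 + 15*(-70)*349281 - 2316720)) = sqrt(340732 + (7 + 7092 + 4889934 + 1711476900 + 11583600 - 366745050 - 2316720)) = sqrt(340732 + 1358895763) = sqrt(1359236495)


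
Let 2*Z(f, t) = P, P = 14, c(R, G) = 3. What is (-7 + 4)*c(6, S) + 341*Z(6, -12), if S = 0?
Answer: 2378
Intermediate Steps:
Z(f, t) = 7 (Z(f, t) = (½)*14 = 7)
(-7 + 4)*c(6, S) + 341*Z(6, -12) = (-7 + 4)*3 + 341*7 = -3*3 + 2387 = -9 + 2387 = 2378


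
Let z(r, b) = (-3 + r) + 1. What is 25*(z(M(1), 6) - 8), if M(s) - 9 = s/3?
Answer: -50/3 ≈ -16.667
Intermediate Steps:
M(s) = 9 + s/3
z(r, b) = -2 + r
25*(z(M(1), 6) - 8) = 25*((-2 + (9 + (⅓)*1)) - 8) = 25*((-2 + (9 + ⅓)) - 8) = 25*((-2 + 28/3) - 8) = 25*(22/3 - 8) = 25*(-⅔) = -50/3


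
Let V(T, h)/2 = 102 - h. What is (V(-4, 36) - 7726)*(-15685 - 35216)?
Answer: 386542194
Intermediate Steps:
V(T, h) = 204 - 2*h (V(T, h) = 2*(102 - h) = 204 - 2*h)
(V(-4, 36) - 7726)*(-15685 - 35216) = ((204 - 2*36) - 7726)*(-15685 - 35216) = ((204 - 72) - 7726)*(-50901) = (132 - 7726)*(-50901) = -7594*(-50901) = 386542194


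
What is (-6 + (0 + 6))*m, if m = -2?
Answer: 0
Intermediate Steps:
(-6 + (0 + 6))*m = (-6 + (0 + 6))*(-2) = (-6 + 6)*(-2) = 0*(-2) = 0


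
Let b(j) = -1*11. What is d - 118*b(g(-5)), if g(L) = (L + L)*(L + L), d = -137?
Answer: 1161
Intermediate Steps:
g(L) = 4*L² (g(L) = (2*L)*(2*L) = 4*L²)
b(j) = -11
d - 118*b(g(-5)) = -137 - 118*(-11) = -137 + 1298 = 1161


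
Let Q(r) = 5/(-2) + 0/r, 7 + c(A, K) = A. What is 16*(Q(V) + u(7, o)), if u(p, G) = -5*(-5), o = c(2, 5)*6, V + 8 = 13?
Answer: 360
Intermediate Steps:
V = 5 (V = -8 + 13 = 5)
c(A, K) = -7 + A
o = -30 (o = (-7 + 2)*6 = -5*6 = -30)
Q(r) = -5/2 (Q(r) = 5*(-½) + 0 = -5/2 + 0 = -5/2)
u(p, G) = 25
16*(Q(V) + u(7, o)) = 16*(-5/2 + 25) = 16*(45/2) = 360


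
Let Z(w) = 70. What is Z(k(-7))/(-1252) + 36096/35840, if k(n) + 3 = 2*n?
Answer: 41683/43820 ≈ 0.95123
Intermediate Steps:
k(n) = -3 + 2*n
Z(k(-7))/(-1252) + 36096/35840 = 70/(-1252) + 36096/35840 = 70*(-1/1252) + 36096*(1/35840) = -35/626 + 141/140 = 41683/43820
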